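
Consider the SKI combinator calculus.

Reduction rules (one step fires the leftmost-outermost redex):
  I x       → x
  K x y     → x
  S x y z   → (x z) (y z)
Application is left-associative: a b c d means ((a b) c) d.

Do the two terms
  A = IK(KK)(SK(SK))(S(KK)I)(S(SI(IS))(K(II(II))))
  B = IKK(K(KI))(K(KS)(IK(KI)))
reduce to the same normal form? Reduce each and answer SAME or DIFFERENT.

Answer: DIFFERENT — A ⇓ K(S(SIS)(KI)), B ⇓ K(KS)

Derivation:
Term A:
  start: IK(KK)(SK(SK))(S(KK)I)(S(SI(IS))(K(II(II))))
  step 1: K(KK)(SK(SK))(S(KK)I)(S(SI(IS))(K(II(II))))
  step 2: KK(S(KK)I)(S(SI(IS))(K(II(II))))
  step 3: K(S(SI(IS))(K(II(II))))
  step 4: K(S(SIS)(K(II(II))))
  step 5: K(S(SIS)(K(I(II))))
  step 6: K(S(SIS)(K(II)))
  step 7: K(S(SIS)(KI))

Term B:
  start: IKK(K(KI))(K(KS)(IK(KI)))
  step 1: KK(K(KI))(K(KS)(IK(KI)))
  step 2: K(K(KS)(IK(KI)))
  step 3: K(KS)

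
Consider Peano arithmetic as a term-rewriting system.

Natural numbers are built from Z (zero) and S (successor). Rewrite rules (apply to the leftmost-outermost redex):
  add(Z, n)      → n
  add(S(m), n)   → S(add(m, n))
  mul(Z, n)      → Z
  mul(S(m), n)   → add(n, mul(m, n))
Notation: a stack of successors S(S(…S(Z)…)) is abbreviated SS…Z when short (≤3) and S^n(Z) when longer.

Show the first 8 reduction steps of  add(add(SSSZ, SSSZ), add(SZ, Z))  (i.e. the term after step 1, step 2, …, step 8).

  start: add(add(SSSZ, SSSZ), add(SZ, Z))
  →1  add(S(add(SSZ, SSSZ)), add(SZ, Z))
  →2  S(add(add(SSZ, SSSZ), add(SZ, Z)))
  →3  S(add(S(add(SZ, SSSZ)), add(SZ, Z)))
  →4  S(S(add(add(SZ, SSSZ), add(SZ, Z))))
  →5  S(S(add(S(add(Z, SSSZ)), add(SZ, Z))))
  →6  S(S(S(add(add(Z, SSSZ), add(SZ, Z)))))
  →7  S(S(S(add(SSSZ, add(SZ, Z)))))
  →8  S(S(S(S(add(SSZ, add(SZ, Z))))))

Answer: after 8 steps: S(S(S(S(add(SSZ, add(SZ, Z))))))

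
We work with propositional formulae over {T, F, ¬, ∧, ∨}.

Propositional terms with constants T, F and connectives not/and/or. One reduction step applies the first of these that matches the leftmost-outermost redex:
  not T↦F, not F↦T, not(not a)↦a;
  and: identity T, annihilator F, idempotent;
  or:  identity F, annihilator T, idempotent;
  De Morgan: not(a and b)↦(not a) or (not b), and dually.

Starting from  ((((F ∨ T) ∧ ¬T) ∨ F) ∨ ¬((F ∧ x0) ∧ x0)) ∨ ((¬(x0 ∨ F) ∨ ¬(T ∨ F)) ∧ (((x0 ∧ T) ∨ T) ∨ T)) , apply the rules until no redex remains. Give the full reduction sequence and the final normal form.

  start: ((((F ∨ T) ∧ ¬T) ∨ F) ∨ ¬((F ∧ x0) ∧ x0)) ∨ ((¬(x0 ∨ F) ∨ ¬(T ∨ F)) ∧ (((x0 ∧ T) ∨ T) ∨ T))
  →1  (((F ∨ T) ∧ ¬T) ∨ ¬((F ∧ x0) ∧ x0)) ∨ ((¬(x0 ∨ F) ∨ ¬(T ∨ F)) ∧ (((x0 ∧ T) ∨ T) ∨ T))
  →2  ((T ∧ ¬T) ∨ ¬((F ∧ x0) ∧ x0)) ∨ ((¬(x0 ∨ F) ∨ ¬(T ∨ F)) ∧ (((x0 ∧ T) ∨ T) ∨ T))
  →3  (¬T ∨ ¬((F ∧ x0) ∧ x0)) ∨ ((¬(x0 ∨ F) ∨ ¬(T ∨ F)) ∧ (((x0 ∧ T) ∨ T) ∨ T))
  →4  (F ∨ ¬((F ∧ x0) ∧ x0)) ∨ ((¬(x0 ∨ F) ∨ ¬(T ∨ F)) ∧ (((x0 ∧ T) ∨ T) ∨ T))
  →5  ¬((F ∧ x0) ∧ x0) ∨ ((¬(x0 ∨ F) ∨ ¬(T ∨ F)) ∧ (((x0 ∧ T) ∨ T) ∨ T))
  →6  (¬(F ∧ x0) ∨ ¬x0) ∨ ((¬(x0 ∨ F) ∨ ¬(T ∨ F)) ∧ (((x0 ∧ T) ∨ T) ∨ T))
  →7  ((¬F ∨ ¬x0) ∨ ¬x0) ∨ ((¬(x0 ∨ F) ∨ ¬(T ∨ F)) ∧ (((x0 ∧ T) ∨ T) ∨ T))
  →8  ((T ∨ ¬x0) ∨ ¬x0) ∨ ((¬(x0 ∨ F) ∨ ¬(T ∨ F)) ∧ (((x0 ∧ T) ∨ T) ∨ T))
  →9  (T ∨ ¬x0) ∨ ((¬(x0 ∨ F) ∨ ¬(T ∨ F)) ∧ (((x0 ∧ T) ∨ T) ∨ T))
  →10  T ∨ ((¬(x0 ∨ F) ∨ ¬(T ∨ F)) ∧ (((x0 ∧ T) ∨ T) ∨ T))
  →11  T

Answer: normal form = T  (in 11 steps)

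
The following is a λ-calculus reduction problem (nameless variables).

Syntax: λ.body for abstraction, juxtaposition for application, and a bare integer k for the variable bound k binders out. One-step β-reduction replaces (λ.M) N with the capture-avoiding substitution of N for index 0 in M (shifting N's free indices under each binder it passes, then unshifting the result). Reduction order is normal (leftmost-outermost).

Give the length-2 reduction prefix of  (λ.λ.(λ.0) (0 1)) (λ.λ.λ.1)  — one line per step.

  start: (λ.λ.(λ.0) (0 1)) (λ.λ.λ.1)
  step 1: λ.(λ.0) (0 (λ.λ.λ.1))
  step 2: λ.0 (λ.λ.λ.1)

Answer: after 2 steps: λ.0 (λ.λ.λ.1)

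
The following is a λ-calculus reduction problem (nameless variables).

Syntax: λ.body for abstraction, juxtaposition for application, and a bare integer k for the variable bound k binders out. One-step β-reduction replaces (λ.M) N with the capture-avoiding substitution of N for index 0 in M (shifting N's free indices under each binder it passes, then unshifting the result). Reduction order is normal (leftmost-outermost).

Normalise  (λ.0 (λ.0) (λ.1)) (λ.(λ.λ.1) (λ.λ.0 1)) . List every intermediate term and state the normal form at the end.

Answer: normal form = λ.λ.0 1  (in 4 steps)

Working:
  start: (λ.0 (λ.0) (λ.1)) (λ.(λ.λ.1) (λ.λ.0 1))
  →1  (λ.(λ.λ.1) (λ.λ.0 1)) (λ.0) (λ.λ.(λ.λ.1) (λ.λ.0 1))
  →2  (λ.λ.1) (λ.λ.0 1) (λ.λ.(λ.λ.1) (λ.λ.0 1))
  →3  (λ.λ.λ.0 1) (λ.λ.(λ.λ.1) (λ.λ.0 1))
  →4  λ.λ.0 1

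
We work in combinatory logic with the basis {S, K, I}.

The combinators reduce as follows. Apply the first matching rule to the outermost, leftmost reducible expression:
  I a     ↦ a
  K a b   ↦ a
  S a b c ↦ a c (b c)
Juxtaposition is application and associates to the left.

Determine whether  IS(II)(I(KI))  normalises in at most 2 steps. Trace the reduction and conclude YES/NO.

  start: IS(II)(I(KI))
  step 1: S(II)(I(KI))
  step 2: SI(I(KI))

Answer: NO — after 2 steps the term is SI(I(KI)), not yet normal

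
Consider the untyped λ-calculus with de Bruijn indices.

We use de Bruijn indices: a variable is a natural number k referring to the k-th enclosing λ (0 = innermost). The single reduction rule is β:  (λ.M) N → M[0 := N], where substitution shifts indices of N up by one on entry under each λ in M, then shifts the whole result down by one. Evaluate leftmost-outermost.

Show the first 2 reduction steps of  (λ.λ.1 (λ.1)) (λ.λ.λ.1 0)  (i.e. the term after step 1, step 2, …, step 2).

Answer: after 2 steps: λ.λ.λ.1 0

Reduction:
  start: (λ.λ.1 (λ.1)) (λ.λ.λ.1 0)
  →1  λ.(λ.λ.λ.1 0) (λ.1)
  →2  λ.λ.λ.1 0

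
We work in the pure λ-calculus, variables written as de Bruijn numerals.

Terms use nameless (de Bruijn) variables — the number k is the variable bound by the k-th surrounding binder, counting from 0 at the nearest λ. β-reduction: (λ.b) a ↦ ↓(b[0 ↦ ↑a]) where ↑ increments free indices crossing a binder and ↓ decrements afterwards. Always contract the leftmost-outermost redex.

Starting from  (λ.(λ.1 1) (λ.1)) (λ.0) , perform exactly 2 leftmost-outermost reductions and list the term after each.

Answer: after 2 steps: (λ.0) (λ.0)

Reduction:
  start: (λ.(λ.1 1) (λ.1)) (λ.0)
  →1  (λ.(λ.0) (λ.0)) (λ.λ.0)
  →2  (λ.0) (λ.0)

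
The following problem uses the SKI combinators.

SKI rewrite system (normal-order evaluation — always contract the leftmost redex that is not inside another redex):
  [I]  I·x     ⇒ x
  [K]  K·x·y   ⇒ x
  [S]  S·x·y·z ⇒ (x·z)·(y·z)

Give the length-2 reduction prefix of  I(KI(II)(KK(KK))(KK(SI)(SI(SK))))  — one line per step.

Answer: after 2 steps: I(KK(KK))(KK(SI)(SI(SK)))

Working:
  start: I(KI(II)(KK(KK))(KK(SI)(SI(SK))))
  [1] KI(II)(KK(KK))(KK(SI)(SI(SK)))
  [2] I(KK(KK))(KK(SI)(SI(SK)))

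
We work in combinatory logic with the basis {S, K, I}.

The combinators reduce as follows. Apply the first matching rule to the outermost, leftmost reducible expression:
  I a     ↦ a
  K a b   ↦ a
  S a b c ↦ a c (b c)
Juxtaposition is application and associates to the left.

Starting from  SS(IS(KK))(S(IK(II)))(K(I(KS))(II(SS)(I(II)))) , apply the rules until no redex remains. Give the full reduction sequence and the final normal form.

Answer: normal form = S  (in 10 steps)

Derivation:
  start: SS(IS(KK))(S(IK(II)))(K(I(KS))(II(SS)(I(II))))
  [1] S(S(IK(II)))(IS(KK)(S(IK(II))))(K(I(KS))(II(SS)(I(II))))
  [2] S(IK(II))(K(I(KS))(II(SS)(I(II))))(IS(KK)(S(IK(II)))(K(I(KS))(II(SS)(I(II)))))
  [3] IK(II)(IS(KK)(S(IK(II)))(K(I(KS))(II(SS)(I(II)))))(K(I(KS))(II(SS)(I(II)))(IS(KK)(S(IK(II)))(K(I(KS))(II(SS)(I(II))))))
  [4] K(II)(IS(KK)(S(IK(II)))(K(I(KS))(II(SS)(I(II)))))(K(I(KS))(II(SS)(I(II)))(IS(KK)(S(IK(II)))(K(I(KS))(II(SS)(I(II))))))
  [5] II(K(I(KS))(II(SS)(I(II)))(IS(KK)(S(IK(II)))(K(I(KS))(II(SS)(I(II))))))
  [6] I(K(I(KS))(II(SS)(I(II)))(IS(KK)(S(IK(II)))(K(I(KS))(II(SS)(I(II))))))
  [7] K(I(KS))(II(SS)(I(II)))(IS(KK)(S(IK(II)))(K(I(KS))(II(SS)(I(II)))))
  [8] I(KS)(IS(KK)(S(IK(II)))(K(I(KS))(II(SS)(I(II)))))
  [9] KS(IS(KK)(S(IK(II)))(K(I(KS))(II(SS)(I(II)))))
  [10] S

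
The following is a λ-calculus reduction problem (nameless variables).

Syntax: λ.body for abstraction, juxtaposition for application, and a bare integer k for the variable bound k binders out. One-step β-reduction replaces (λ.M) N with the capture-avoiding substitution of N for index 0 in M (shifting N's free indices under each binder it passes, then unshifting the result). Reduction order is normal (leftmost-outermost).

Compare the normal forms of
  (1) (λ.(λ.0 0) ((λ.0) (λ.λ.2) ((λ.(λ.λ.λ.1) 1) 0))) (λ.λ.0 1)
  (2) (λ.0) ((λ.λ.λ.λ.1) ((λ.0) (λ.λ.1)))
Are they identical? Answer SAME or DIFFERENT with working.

Answer: DIFFERENT — A ⇓ λ.λ.0 1, B ⇓ λ.λ.λ.1

Derivation:
Term A:
  start: (λ.(λ.0 0) ((λ.0) (λ.λ.2) ((λ.(λ.λ.λ.1) 1) 0))) (λ.λ.0 1)
  [1] (λ.0 0) ((λ.0) (λ.λ.λ.λ.0 1) ((λ.(λ.λ.λ.1) (λ.λ.0 1)) (λ.λ.0 1)))
  [2] (λ.0) (λ.λ.λ.λ.0 1) ((λ.(λ.λ.λ.1) (λ.λ.0 1)) (λ.λ.0 1)) ((λ.0) (λ.λ.λ.λ.0 1) ((λ.(λ.λ.λ.1) (λ.λ.0 1)) (λ.λ.0 1)))
  [3] (λ.λ.λ.λ.0 1) ((λ.(λ.λ.λ.1) (λ.λ.0 1)) (λ.λ.0 1)) ((λ.0) (λ.λ.λ.λ.0 1) ((λ.(λ.λ.λ.1) (λ.λ.0 1)) (λ.λ.0 1)))
  [4] (λ.λ.λ.0 1) ((λ.0) (λ.λ.λ.λ.0 1) ((λ.(λ.λ.λ.1) (λ.λ.0 1)) (λ.λ.0 1)))
  [5] λ.λ.0 1

Term B:
  start: (λ.0) ((λ.λ.λ.λ.1) ((λ.0) (λ.λ.1)))
  [1] (λ.λ.λ.λ.1) ((λ.0) (λ.λ.1))
  [2] λ.λ.λ.1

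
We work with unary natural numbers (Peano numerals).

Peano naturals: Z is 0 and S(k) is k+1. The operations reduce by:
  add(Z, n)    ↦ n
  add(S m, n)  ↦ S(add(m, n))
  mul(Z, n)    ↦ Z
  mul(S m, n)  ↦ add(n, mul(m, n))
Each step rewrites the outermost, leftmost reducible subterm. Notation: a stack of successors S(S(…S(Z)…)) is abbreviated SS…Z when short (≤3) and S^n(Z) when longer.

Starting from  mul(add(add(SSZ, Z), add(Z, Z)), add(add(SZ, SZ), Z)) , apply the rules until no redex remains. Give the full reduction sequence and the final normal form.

  start: mul(add(add(SSZ, Z), add(Z, Z)), add(add(SZ, SZ), Z))
  step 1: mul(add(S(add(SZ, Z)), add(Z, Z)), add(add(SZ, SZ), Z))
  step 2: mul(S(add(add(SZ, Z), add(Z, Z))), add(add(SZ, SZ), Z))
  step 3: add(add(add(SZ, SZ), Z), mul(add(add(SZ, Z), add(Z, Z)), add(add(SZ, SZ), Z)))
  step 4: add(add(S(add(Z, SZ)), Z), mul(add(add(SZ, Z), add(Z, Z)), add(add(SZ, SZ), Z)))
  step 5: add(S(add(add(Z, SZ), Z)), mul(add(add(SZ, Z), add(Z, Z)), add(add(SZ, SZ), Z)))
  step 6: S(add(add(add(Z, SZ), Z), mul(add(add(SZ, Z), add(Z, Z)), add(add(SZ, SZ), Z))))
  step 7: S(add(add(SZ, Z), mul(add(add(SZ, Z), add(Z, Z)), add(add(SZ, SZ), Z))))
  step 8: S(add(S(add(Z, Z)), mul(add(add(SZ, Z), add(Z, Z)), add(add(SZ, SZ), Z))))
  step 9: S(S(add(add(Z, Z), mul(add(add(SZ, Z), add(Z, Z)), add(add(SZ, SZ), Z)))))
  step 10: S(S(add(Z, mul(add(add(SZ, Z), add(Z, Z)), add(add(SZ, SZ), Z)))))
  step 11: S(S(mul(add(add(SZ, Z), add(Z, Z)), add(add(SZ, SZ), Z))))
  step 12: S(S(mul(add(S(add(Z, Z)), add(Z, Z)), add(add(SZ, SZ), Z))))
  step 13: S(S(mul(S(add(add(Z, Z), add(Z, Z))), add(add(SZ, SZ), Z))))
  step 14: S(S(add(add(add(SZ, SZ), Z), mul(add(add(Z, Z), add(Z, Z)), add(add(SZ, SZ), Z)))))
  step 15: S(S(add(add(S(add(Z, SZ)), Z), mul(add(add(Z, Z), add(Z, Z)), add(add(SZ, SZ), Z)))))
  step 16: S(S(add(S(add(add(Z, SZ), Z)), mul(add(add(Z, Z), add(Z, Z)), add(add(SZ, SZ), Z)))))
  step 17: S(S(S(add(add(add(Z, SZ), Z), mul(add(add(Z, Z), add(Z, Z)), add(add(SZ, SZ), Z))))))
  step 18: S(S(S(add(add(SZ, Z), mul(add(add(Z, Z), add(Z, Z)), add(add(SZ, SZ), Z))))))
  step 19: S(S(S(add(S(add(Z, Z)), mul(add(add(Z, Z), add(Z, Z)), add(add(SZ, SZ), Z))))))
  step 20: S(S(S(S(add(add(Z, Z), mul(add(add(Z, Z), add(Z, Z)), add(add(SZ, SZ), Z)))))))
  step 21: S(S(S(S(add(Z, mul(add(add(Z, Z), add(Z, Z)), add(add(SZ, SZ), Z)))))))
  step 22: S(S(S(S(mul(add(add(Z, Z), add(Z, Z)), add(add(SZ, SZ), Z))))))
  step 23: S(S(S(S(mul(add(Z, add(Z, Z)), add(add(SZ, SZ), Z))))))
  step 24: S(S(S(S(mul(add(Z, Z), add(add(SZ, SZ), Z))))))
  step 25: S(S(S(S(mul(Z, add(add(SZ, SZ), Z))))))
  step 26: S^4(Z)

Answer: normal form = S^4(Z)  (in 26 steps)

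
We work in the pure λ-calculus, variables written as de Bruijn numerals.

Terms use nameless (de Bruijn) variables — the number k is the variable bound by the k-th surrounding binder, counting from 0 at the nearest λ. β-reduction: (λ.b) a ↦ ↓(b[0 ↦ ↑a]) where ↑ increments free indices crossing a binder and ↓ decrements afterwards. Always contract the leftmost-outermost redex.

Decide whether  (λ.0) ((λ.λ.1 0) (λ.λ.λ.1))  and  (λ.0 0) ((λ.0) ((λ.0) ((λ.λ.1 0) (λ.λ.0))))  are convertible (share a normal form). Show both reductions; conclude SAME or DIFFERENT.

Answer: DIFFERENT — A ⇓ λ.λ.λ.1, B ⇓ λ.0

Derivation:
Term A:
  start: (λ.0) ((λ.λ.1 0) (λ.λ.λ.1))
  step 1: (λ.λ.1 0) (λ.λ.λ.1)
  step 2: λ.(λ.λ.λ.1) 0
  step 3: λ.λ.λ.1

Term B:
  start: (λ.0 0) ((λ.0) ((λ.0) ((λ.λ.1 0) (λ.λ.0))))
  step 1: (λ.0) ((λ.0) ((λ.λ.1 0) (λ.λ.0))) ((λ.0) ((λ.0) ((λ.λ.1 0) (λ.λ.0))))
  step 2: (λ.0) ((λ.λ.1 0) (λ.λ.0)) ((λ.0) ((λ.0) ((λ.λ.1 0) (λ.λ.0))))
  step 3: (λ.λ.1 0) (λ.λ.0) ((λ.0) ((λ.0) ((λ.λ.1 0) (λ.λ.0))))
  step 4: (λ.(λ.λ.0) 0) ((λ.0) ((λ.0) ((λ.λ.1 0) (λ.λ.0))))
  step 5: (λ.λ.0) ((λ.0) ((λ.0) ((λ.λ.1 0) (λ.λ.0))))
  step 6: λ.0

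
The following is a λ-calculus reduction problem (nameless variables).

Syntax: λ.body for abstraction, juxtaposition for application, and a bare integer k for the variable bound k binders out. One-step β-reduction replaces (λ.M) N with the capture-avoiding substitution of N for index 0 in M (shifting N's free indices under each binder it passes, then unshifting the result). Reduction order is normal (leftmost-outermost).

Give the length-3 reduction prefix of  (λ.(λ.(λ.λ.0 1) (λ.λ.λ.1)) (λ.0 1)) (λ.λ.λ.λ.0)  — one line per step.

  start: (λ.(λ.(λ.λ.0 1) (λ.λ.λ.1)) (λ.0 1)) (λ.λ.λ.λ.0)
  [1] (λ.(λ.λ.0 1) (λ.λ.λ.1)) (λ.0 (λ.λ.λ.λ.0))
  [2] (λ.λ.0 1) (λ.λ.λ.1)
  [3] λ.0 (λ.λ.λ.1)

Answer: after 3 steps: λ.0 (λ.λ.λ.1)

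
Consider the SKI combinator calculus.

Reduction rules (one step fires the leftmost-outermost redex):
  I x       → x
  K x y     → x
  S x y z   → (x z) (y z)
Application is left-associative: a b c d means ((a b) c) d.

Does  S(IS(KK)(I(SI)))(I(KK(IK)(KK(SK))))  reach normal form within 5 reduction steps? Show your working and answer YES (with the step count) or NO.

  start: S(IS(KK)(I(SI)))(I(KK(IK)(KK(SK))))
  →1  S(S(KK)(I(SI)))(I(KK(IK)(KK(SK))))
  →2  S(S(KK)(SI))(I(KK(IK)(KK(SK))))
  →3  S(S(KK)(SI))(KK(IK)(KK(SK)))
  →4  S(S(KK)(SI))(K(KK(SK)))
  →5  S(S(KK)(SI))(KK)

Answer: YES — reaches normal form S(S(KK)(SI))(KK) in 5 ≤ 5 steps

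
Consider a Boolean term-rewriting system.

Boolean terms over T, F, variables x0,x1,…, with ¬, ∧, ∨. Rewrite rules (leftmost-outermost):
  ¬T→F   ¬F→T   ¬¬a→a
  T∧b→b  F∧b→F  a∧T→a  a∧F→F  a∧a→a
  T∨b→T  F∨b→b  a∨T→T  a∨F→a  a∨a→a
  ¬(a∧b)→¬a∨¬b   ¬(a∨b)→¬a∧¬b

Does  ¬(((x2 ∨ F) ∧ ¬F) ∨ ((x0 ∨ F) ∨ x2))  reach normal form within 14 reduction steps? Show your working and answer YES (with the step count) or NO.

  start: ¬(((x2 ∨ F) ∧ ¬F) ∨ ((x0 ∨ F) ∨ x2))
  [1] ¬((x2 ∨ F) ∧ ¬F) ∧ ¬((x0 ∨ F) ∨ x2)
  [2] (¬(x2 ∨ F) ∨ ¬¬F) ∧ ¬((x0 ∨ F) ∨ x2)
  [3] ((¬x2 ∧ ¬F) ∨ ¬¬F) ∧ ¬((x0 ∨ F) ∨ x2)
  [4] ((¬x2 ∧ T) ∨ ¬¬F) ∧ ¬((x0 ∨ F) ∨ x2)
  [5] (¬x2 ∨ ¬¬F) ∧ ¬((x0 ∨ F) ∨ x2)
  [6] (¬x2 ∨ F) ∧ ¬((x0 ∨ F) ∨ x2)
  [7] ¬x2 ∧ ¬((x0 ∨ F) ∨ x2)
  [8] ¬x2 ∧ (¬(x0 ∨ F) ∧ ¬x2)
  [9] ¬x2 ∧ ((¬x0 ∧ ¬F) ∧ ¬x2)
  [10] ¬x2 ∧ ((¬x0 ∧ T) ∧ ¬x2)
  [11] ¬x2 ∧ (¬x0 ∧ ¬x2)

Answer: YES — reaches normal form ¬x2 ∧ (¬x0 ∧ ¬x2) in 11 ≤ 14 steps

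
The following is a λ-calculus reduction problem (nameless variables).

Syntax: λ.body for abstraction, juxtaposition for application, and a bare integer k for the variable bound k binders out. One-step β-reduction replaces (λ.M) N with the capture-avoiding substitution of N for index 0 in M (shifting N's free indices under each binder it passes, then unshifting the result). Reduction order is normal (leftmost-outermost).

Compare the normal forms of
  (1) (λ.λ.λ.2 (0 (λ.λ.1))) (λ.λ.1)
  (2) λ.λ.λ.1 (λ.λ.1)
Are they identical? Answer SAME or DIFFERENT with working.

Term A:
  start: (λ.λ.λ.2 (0 (λ.λ.1))) (λ.λ.1)
  [1] λ.λ.(λ.λ.1) (0 (λ.λ.1))
  [2] λ.λ.λ.1 (λ.λ.1)

Term B:
  start: λ.λ.λ.1 (λ.λ.1)

Answer: SAME — A ⇓ λ.λ.λ.1 (λ.λ.1), B ⇓ λ.λ.λ.1 (λ.λ.1)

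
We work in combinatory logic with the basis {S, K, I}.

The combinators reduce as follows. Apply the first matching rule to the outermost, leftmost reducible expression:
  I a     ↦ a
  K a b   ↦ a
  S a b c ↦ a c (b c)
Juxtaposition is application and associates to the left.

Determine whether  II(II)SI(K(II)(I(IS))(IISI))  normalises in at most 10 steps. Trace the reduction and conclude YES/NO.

  start: II(II)SI(K(II)(I(IS))(IISI))
  step 1: I(II)SI(K(II)(I(IS))(IISI))
  step 2: IISI(K(II)(I(IS))(IISI))
  step 3: ISI(K(II)(I(IS))(IISI))
  step 4: SI(K(II)(I(IS))(IISI))
  step 5: SI(II(IISI))
  step 6: SI(I(IISI))
  step 7: SI(IISI)
  step 8: SI(ISI)
  step 9: SI(SI)

Answer: YES — reaches normal form SI(SI) in 9 ≤ 10 steps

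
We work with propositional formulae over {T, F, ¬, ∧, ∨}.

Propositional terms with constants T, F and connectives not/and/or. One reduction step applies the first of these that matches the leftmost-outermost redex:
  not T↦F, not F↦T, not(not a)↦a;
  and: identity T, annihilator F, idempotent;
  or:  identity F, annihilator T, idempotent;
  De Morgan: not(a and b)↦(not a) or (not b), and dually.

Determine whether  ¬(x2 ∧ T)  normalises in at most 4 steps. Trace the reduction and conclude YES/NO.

  start: ¬(x2 ∧ T)
  →1  ¬x2 ∨ ¬T
  →2  ¬x2 ∨ F
  →3  ¬x2

Answer: YES — reaches normal form ¬x2 in 3 ≤ 4 steps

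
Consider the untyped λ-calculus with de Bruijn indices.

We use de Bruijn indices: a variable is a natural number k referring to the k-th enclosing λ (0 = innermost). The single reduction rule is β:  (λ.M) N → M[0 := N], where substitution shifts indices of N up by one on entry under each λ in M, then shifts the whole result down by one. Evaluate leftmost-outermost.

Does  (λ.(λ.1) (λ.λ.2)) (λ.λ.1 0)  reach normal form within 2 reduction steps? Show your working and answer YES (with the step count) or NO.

  start: (λ.(λ.1) (λ.λ.2)) (λ.λ.1 0)
  step 1: (λ.λ.λ.1 0) (λ.λ.λ.λ.1 0)
  step 2: λ.λ.1 0

Answer: YES — reaches normal form λ.λ.1 0 in 2 ≤ 2 steps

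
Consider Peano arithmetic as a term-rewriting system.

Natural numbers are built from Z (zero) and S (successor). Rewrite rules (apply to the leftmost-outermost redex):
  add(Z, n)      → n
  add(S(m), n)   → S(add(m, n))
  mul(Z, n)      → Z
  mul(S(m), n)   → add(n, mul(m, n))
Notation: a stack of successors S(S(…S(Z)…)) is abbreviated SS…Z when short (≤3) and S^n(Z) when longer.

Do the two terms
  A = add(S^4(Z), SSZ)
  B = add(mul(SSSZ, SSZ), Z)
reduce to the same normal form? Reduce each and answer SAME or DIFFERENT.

Answer: SAME — A ⇓ S^6(Z), B ⇓ S^6(Z)

Working:
Term A:
  start: add(S^4(Z), SSZ)
  →1  S(add(SSSZ, SSZ))
  →2  S(S(add(SSZ, SSZ)))
  →3  S(S(S(add(SZ, SSZ))))
  →4  S(S(S(S(add(Z, SSZ)))))
  →5  S^6(Z)

Term B:
  start: add(mul(SSSZ, SSZ), Z)
  →1  add(add(SSZ, mul(SSZ, SSZ)), Z)
  →2  add(S(add(SZ, mul(SSZ, SSZ))), Z)
  →3  S(add(add(SZ, mul(SSZ, SSZ)), Z))
  →4  S(add(S(add(Z, mul(SSZ, SSZ))), Z))
  →5  S(S(add(add(Z, mul(SSZ, SSZ)), Z)))
  →6  S(S(add(mul(SSZ, SSZ), Z)))
  →7  S(S(add(add(SSZ, mul(SZ, SSZ)), Z)))
  →8  S(S(add(S(add(SZ, mul(SZ, SSZ))), Z)))
  →9  S(S(S(add(add(SZ, mul(SZ, SSZ)), Z))))
  →10  S(S(S(add(S(add(Z, mul(SZ, SSZ))), Z))))
  →11  S(S(S(S(add(add(Z, mul(SZ, SSZ)), Z)))))
  →12  S(S(S(S(add(mul(SZ, SSZ), Z)))))
  →13  S(S(S(S(add(add(SSZ, mul(Z, SSZ)), Z)))))
  →14  S(S(S(S(add(S(add(SZ, mul(Z, SSZ))), Z)))))
  →15  S(S(S(S(S(add(add(SZ, mul(Z, SSZ)), Z))))))
  →16  S(S(S(S(S(add(S(add(Z, mul(Z, SSZ))), Z))))))
  →17  S(S(S(S(S(S(add(add(Z, mul(Z, SSZ)), Z)))))))
  →18  S(S(S(S(S(S(add(mul(Z, SSZ), Z)))))))
  →19  S(S(S(S(S(S(add(Z, Z)))))))
  →20  S^6(Z)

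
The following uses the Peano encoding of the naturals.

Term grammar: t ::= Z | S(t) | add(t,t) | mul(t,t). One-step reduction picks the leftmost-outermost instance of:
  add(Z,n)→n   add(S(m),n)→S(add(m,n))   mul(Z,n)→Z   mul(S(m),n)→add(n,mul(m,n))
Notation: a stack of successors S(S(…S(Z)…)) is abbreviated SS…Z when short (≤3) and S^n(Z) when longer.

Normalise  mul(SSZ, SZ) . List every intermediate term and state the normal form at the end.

Answer: normal form = SSZ  (in 7 steps)

Derivation:
  start: mul(SSZ, SZ)
  [1] add(SZ, mul(SZ, SZ))
  [2] S(add(Z, mul(SZ, SZ)))
  [3] S(mul(SZ, SZ))
  [4] S(add(SZ, mul(Z, SZ)))
  [5] S(S(add(Z, mul(Z, SZ))))
  [6] S(S(mul(Z, SZ)))
  [7] SSZ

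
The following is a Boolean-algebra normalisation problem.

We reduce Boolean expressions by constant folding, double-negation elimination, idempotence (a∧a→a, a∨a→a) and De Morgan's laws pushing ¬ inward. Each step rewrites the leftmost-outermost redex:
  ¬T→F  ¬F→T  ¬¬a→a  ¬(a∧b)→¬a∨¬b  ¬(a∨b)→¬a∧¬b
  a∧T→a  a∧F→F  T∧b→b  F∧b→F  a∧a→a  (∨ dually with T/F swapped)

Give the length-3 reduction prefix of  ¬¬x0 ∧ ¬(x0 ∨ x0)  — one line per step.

Answer: after 3 steps: x0 ∧ ¬x0

Reduction:
  start: ¬¬x0 ∧ ¬(x0 ∨ x0)
  step 1: x0 ∧ ¬(x0 ∨ x0)
  step 2: x0 ∧ (¬x0 ∧ ¬x0)
  step 3: x0 ∧ ¬x0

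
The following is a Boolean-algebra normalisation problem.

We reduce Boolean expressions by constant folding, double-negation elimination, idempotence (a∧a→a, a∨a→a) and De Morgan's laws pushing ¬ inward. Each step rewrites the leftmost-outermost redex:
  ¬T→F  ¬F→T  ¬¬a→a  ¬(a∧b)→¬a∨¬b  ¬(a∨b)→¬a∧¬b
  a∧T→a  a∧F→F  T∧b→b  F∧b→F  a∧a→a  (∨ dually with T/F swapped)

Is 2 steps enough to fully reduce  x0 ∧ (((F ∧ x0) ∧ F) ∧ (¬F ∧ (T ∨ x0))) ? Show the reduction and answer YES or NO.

Answer: NO — after 2 steps the term is x0 ∧ F, not yet normal

Working:
  start: x0 ∧ (((F ∧ x0) ∧ F) ∧ (¬F ∧ (T ∨ x0)))
  [1] x0 ∧ (F ∧ (¬F ∧ (T ∨ x0)))
  [2] x0 ∧ F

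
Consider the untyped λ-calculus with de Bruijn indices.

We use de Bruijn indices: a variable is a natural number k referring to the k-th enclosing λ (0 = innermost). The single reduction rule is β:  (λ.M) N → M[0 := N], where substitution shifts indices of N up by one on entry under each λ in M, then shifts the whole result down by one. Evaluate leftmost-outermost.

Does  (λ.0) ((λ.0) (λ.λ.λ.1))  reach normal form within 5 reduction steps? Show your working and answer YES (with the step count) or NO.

Answer: YES — reaches normal form λ.λ.λ.1 in 2 ≤ 5 steps

Working:
  start: (λ.0) ((λ.0) (λ.λ.λ.1))
  →1  (λ.0) (λ.λ.λ.1)
  →2  λ.λ.λ.1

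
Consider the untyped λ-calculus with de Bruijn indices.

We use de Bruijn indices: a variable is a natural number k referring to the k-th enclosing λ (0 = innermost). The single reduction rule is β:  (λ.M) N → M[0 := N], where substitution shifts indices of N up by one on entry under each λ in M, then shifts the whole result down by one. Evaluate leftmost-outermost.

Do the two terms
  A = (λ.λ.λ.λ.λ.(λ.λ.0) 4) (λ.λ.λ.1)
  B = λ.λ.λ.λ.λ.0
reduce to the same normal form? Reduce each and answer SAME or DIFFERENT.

Answer: SAME — A ⇓ λ.λ.λ.λ.λ.0, B ⇓ λ.λ.λ.λ.λ.0

Working:
Term A:
  start: (λ.λ.λ.λ.λ.(λ.λ.0) 4) (λ.λ.λ.1)
  step 1: λ.λ.λ.λ.(λ.λ.0) (λ.λ.λ.1)
  step 2: λ.λ.λ.λ.λ.0

Term B:
  start: λ.λ.λ.λ.λ.0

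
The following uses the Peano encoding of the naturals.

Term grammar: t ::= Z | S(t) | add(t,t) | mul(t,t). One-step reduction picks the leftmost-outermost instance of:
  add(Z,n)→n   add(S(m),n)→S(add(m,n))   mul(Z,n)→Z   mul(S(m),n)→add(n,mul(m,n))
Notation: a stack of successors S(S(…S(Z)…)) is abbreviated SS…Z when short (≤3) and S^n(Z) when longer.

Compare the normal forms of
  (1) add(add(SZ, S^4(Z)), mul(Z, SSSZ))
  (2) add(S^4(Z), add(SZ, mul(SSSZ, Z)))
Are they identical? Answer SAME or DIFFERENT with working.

Answer: SAME — A ⇓ S^5(Z), B ⇓ S^5(Z)

Derivation:
Term A:
  start: add(add(SZ, S^4(Z)), mul(Z, SSSZ))
  step 1: add(S(add(Z, S^4(Z))), mul(Z, SSSZ))
  step 2: S(add(add(Z, S^4(Z)), mul(Z, SSSZ)))
  step 3: S(add(S^4(Z), mul(Z, SSSZ)))
  step 4: S(S(add(SSSZ, mul(Z, SSSZ))))
  step 5: S(S(S(add(SSZ, mul(Z, SSSZ)))))
  step 6: S(S(S(S(add(SZ, mul(Z, SSSZ))))))
  step 7: S(S(S(S(S(add(Z, mul(Z, SSSZ)))))))
  step 8: S(S(S(S(S(mul(Z, SSSZ))))))
  step 9: S^5(Z)

Term B:
  start: add(S^4(Z), add(SZ, mul(SSSZ, Z)))
  step 1: S(add(SSSZ, add(SZ, mul(SSSZ, Z))))
  step 2: S(S(add(SSZ, add(SZ, mul(SSSZ, Z)))))
  step 3: S(S(S(add(SZ, add(SZ, mul(SSSZ, Z))))))
  step 4: S(S(S(S(add(Z, add(SZ, mul(SSSZ, Z)))))))
  step 5: S(S(S(S(add(SZ, mul(SSSZ, Z))))))
  step 6: S(S(S(S(S(add(Z, mul(SSSZ, Z)))))))
  step 7: S(S(S(S(S(mul(SSSZ, Z))))))
  step 8: S(S(S(S(S(add(Z, mul(SSZ, Z)))))))
  step 9: S(S(S(S(S(mul(SSZ, Z))))))
  step 10: S(S(S(S(S(add(Z, mul(SZ, Z)))))))
  step 11: S(S(S(S(S(mul(SZ, Z))))))
  step 12: S(S(S(S(S(add(Z, mul(Z, Z)))))))
  step 13: S(S(S(S(S(mul(Z, Z))))))
  step 14: S^5(Z)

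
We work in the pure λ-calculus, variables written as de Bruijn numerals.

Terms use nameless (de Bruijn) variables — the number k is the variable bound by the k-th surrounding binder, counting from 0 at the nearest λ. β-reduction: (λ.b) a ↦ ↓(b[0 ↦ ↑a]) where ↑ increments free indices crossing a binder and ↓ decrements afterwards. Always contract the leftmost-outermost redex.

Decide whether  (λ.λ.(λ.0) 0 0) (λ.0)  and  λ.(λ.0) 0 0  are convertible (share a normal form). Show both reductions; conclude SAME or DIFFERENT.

Term A:
  start: (λ.λ.(λ.0) 0 0) (λ.0)
  →1  λ.(λ.0) 0 0
  →2  λ.0 0

Term B:
  start: λ.(λ.0) 0 0
  →1  λ.0 0

Answer: SAME — A ⇓ λ.0 0, B ⇓ λ.0 0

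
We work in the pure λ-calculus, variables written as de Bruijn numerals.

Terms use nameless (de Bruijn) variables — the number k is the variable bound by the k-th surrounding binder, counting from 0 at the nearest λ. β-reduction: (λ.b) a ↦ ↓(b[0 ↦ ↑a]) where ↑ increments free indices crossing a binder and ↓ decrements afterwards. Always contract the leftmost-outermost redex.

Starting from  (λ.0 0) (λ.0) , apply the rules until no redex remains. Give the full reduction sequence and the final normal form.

Answer: normal form = λ.0  (in 2 steps)

Reduction:
  start: (λ.0 0) (λ.0)
  step 1: (λ.0) (λ.0)
  step 2: λ.0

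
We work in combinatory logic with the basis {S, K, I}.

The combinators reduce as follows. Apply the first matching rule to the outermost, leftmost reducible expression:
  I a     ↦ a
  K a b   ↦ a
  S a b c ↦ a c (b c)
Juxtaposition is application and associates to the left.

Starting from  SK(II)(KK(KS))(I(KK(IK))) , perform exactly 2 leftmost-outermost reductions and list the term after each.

Answer: after 2 steps: KK(KS)(I(KK(IK)))

Derivation:
  start: SK(II)(KK(KS))(I(KK(IK)))
  step 1: K(KK(KS))(II(KK(KS)))(I(KK(IK)))
  step 2: KK(KS)(I(KK(IK)))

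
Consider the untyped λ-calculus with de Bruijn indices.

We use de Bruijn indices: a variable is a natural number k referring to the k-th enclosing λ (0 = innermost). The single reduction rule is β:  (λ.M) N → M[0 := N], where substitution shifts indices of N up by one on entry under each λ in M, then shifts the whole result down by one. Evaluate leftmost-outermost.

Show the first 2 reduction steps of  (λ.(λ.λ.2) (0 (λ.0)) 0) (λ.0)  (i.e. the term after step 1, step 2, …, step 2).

Answer: after 2 steps: (λ.λ.0) (λ.0)

Working:
  start: (λ.(λ.λ.2) (0 (λ.0)) 0) (λ.0)
  →1  (λ.λ.λ.0) ((λ.0) (λ.0)) (λ.0)
  →2  (λ.λ.0) (λ.0)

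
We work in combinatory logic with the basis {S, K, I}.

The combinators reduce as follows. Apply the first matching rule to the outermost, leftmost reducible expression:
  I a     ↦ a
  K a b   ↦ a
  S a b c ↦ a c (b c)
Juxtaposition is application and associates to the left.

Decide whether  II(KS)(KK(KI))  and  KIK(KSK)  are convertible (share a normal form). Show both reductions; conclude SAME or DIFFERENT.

Term A:
  start: II(KS)(KK(KI))
  step 1: I(KS)(KK(KI))
  step 2: KS(KK(KI))
  step 3: S

Term B:
  start: KIK(KSK)
  step 1: I(KSK)
  step 2: KSK
  step 3: S

Answer: SAME — A ⇓ S, B ⇓ S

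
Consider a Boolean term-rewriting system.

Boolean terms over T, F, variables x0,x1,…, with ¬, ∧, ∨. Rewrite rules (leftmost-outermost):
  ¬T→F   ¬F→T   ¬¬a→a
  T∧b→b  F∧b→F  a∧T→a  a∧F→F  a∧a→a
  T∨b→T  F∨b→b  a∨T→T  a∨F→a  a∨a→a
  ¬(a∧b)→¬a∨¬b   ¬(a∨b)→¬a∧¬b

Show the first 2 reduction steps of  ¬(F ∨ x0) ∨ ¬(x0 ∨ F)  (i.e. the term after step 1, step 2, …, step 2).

Answer: after 2 steps: (T ∧ ¬x0) ∨ ¬(x0 ∨ F)

Derivation:
  start: ¬(F ∨ x0) ∨ ¬(x0 ∨ F)
  [1] (¬F ∧ ¬x0) ∨ ¬(x0 ∨ F)
  [2] (T ∧ ¬x0) ∨ ¬(x0 ∨ F)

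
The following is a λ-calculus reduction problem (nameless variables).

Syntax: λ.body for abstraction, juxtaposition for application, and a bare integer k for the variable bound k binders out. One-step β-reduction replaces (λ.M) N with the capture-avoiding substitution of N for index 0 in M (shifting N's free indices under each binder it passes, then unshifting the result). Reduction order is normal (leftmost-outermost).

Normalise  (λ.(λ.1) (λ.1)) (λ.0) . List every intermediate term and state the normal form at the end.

  start: (λ.(λ.1) (λ.1)) (λ.0)
  step 1: (λ.λ.0) (λ.λ.0)
  step 2: λ.0

Answer: normal form = λ.0  (in 2 steps)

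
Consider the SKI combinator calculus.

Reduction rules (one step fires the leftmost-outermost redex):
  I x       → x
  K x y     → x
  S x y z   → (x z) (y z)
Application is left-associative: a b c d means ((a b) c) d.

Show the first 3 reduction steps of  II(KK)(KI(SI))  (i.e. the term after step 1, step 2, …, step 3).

  start: II(KK)(KI(SI))
  step 1: I(KK)(KI(SI))
  step 2: KK(KI(SI))
  step 3: K

Answer: after 3 steps: K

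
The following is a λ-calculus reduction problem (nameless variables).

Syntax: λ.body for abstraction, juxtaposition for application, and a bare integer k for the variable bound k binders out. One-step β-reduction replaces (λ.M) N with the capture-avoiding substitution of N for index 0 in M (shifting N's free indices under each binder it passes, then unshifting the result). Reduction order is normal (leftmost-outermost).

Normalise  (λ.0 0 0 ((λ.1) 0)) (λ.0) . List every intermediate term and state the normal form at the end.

Answer: normal form = λ.0  (in 5 steps)

Working:
  start: (λ.0 0 0 ((λ.1) 0)) (λ.0)
  step 1: (λ.0) (λ.0) (λ.0) ((λ.λ.0) (λ.0))
  step 2: (λ.0) (λ.0) ((λ.λ.0) (λ.0))
  step 3: (λ.0) ((λ.λ.0) (λ.0))
  step 4: (λ.λ.0) (λ.0)
  step 5: λ.0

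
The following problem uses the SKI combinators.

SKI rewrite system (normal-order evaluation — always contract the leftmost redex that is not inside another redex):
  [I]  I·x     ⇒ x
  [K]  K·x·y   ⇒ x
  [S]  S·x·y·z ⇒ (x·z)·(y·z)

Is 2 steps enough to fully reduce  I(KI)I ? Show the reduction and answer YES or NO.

  start: I(KI)I
  step 1: KII
  step 2: I

Answer: YES — reaches normal form I in 2 ≤ 2 steps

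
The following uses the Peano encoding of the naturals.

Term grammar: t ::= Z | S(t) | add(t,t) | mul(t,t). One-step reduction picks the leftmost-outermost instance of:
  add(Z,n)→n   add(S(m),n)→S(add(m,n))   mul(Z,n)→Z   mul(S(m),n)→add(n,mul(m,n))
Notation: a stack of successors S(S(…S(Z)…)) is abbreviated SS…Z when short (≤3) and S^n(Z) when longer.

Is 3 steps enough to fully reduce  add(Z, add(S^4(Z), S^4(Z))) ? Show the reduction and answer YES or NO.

  start: add(Z, add(S^4(Z), S^4(Z)))
  step 1: add(S^4(Z), S^4(Z))
  step 2: S(add(SSSZ, S^4(Z)))
  step 3: S(S(add(SSZ, S^4(Z))))

Answer: NO — after 3 steps the term is S(S(add(SSZ, S^4(Z)))), not yet normal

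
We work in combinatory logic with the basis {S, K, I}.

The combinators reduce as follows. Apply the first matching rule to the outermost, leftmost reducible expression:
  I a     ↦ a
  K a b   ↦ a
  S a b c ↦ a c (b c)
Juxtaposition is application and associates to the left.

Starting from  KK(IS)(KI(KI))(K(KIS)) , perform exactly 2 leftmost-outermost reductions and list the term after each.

Answer: after 2 steps: KI(KI)

Working:
  start: KK(IS)(KI(KI))(K(KIS))
  [1] K(KI(KI))(K(KIS))
  [2] KI(KI)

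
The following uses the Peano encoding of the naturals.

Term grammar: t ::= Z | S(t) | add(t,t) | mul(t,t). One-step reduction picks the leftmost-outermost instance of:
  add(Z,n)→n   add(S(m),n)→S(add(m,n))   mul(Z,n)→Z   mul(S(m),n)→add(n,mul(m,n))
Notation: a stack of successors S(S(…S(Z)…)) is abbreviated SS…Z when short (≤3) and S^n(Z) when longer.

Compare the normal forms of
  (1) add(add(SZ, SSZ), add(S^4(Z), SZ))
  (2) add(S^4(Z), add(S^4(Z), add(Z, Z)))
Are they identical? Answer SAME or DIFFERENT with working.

Term A:
  start: add(add(SZ, SSZ), add(S^4(Z), SZ))
  step 1: add(S(add(Z, SSZ)), add(S^4(Z), SZ))
  step 2: S(add(add(Z, SSZ), add(S^4(Z), SZ)))
  step 3: S(add(SSZ, add(S^4(Z), SZ)))
  step 4: S(S(add(SZ, add(S^4(Z), SZ))))
  step 5: S(S(S(add(Z, add(S^4(Z), SZ)))))
  step 6: S(S(S(add(S^4(Z), SZ))))
  step 7: S(S(S(S(add(SSSZ, SZ)))))
  step 8: S(S(S(S(S(add(SSZ, SZ))))))
  step 9: S(S(S(S(S(S(add(SZ, SZ)))))))
  step 10: S(S(S(S(S(S(S(add(Z, SZ))))))))
  step 11: S^8(Z)

Term B:
  start: add(S^4(Z), add(S^4(Z), add(Z, Z)))
  step 1: S(add(SSSZ, add(S^4(Z), add(Z, Z))))
  step 2: S(S(add(SSZ, add(S^4(Z), add(Z, Z)))))
  step 3: S(S(S(add(SZ, add(S^4(Z), add(Z, Z))))))
  step 4: S(S(S(S(add(Z, add(S^4(Z), add(Z, Z)))))))
  step 5: S(S(S(S(add(S^4(Z), add(Z, Z))))))
  step 6: S(S(S(S(S(add(SSSZ, add(Z, Z)))))))
  step 7: S(S(S(S(S(S(add(SSZ, add(Z, Z))))))))
  step 8: S(S(S(S(S(S(S(add(SZ, add(Z, Z)))))))))
  step 9: S(S(S(S(S(S(S(S(add(Z, add(Z, Z))))))))))
  step 10: S(S(S(S(S(S(S(S(add(Z, Z)))))))))
  step 11: S^8(Z)

Answer: SAME — A ⇓ S^8(Z), B ⇓ S^8(Z)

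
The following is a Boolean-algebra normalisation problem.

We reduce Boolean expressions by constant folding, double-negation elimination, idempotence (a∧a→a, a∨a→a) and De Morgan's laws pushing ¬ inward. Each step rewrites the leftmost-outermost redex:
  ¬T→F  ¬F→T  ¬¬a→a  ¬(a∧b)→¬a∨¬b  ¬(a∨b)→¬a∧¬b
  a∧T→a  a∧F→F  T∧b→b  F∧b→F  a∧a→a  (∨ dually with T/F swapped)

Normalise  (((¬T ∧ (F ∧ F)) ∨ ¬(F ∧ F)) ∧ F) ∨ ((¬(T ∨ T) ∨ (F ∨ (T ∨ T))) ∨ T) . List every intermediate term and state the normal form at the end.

  start: (((¬T ∧ (F ∧ F)) ∨ ¬(F ∧ F)) ∧ F) ∨ ((¬(T ∨ T) ∨ (F ∨ (T ∨ T))) ∨ T)
  step 1: F ∨ ((¬(T ∨ T) ∨ (F ∨ (T ∨ T))) ∨ T)
  step 2: (¬(T ∨ T) ∨ (F ∨ (T ∨ T))) ∨ T
  step 3: T

Answer: normal form = T  (in 3 steps)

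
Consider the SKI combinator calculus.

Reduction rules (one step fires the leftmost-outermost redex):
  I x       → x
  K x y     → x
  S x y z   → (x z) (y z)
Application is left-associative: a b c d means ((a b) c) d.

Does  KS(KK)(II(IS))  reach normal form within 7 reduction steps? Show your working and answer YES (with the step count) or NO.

Answer: YES — reaches normal form SS in 4 ≤ 7 steps

Derivation:
  start: KS(KK)(II(IS))
  →1  S(II(IS))
  →2  S(I(IS))
  →3  S(IS)
  →4  SS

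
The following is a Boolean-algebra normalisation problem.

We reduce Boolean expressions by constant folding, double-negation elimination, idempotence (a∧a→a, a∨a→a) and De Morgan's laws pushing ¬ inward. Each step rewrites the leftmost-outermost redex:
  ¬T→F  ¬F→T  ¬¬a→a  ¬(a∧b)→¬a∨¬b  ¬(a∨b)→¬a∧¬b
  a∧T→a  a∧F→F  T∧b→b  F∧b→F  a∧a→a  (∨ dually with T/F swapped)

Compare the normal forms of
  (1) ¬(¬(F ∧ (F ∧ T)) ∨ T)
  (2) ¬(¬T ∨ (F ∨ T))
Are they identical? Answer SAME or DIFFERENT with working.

Answer: SAME — A ⇓ F, B ⇓ F

Derivation:
Term A:
  start: ¬(¬(F ∧ (F ∧ T)) ∨ T)
  →1  ¬¬(F ∧ (F ∧ T)) ∧ ¬T
  →2  (F ∧ (F ∧ T)) ∧ ¬T
  →3  F ∧ ¬T
  →4  F

Term B:
  start: ¬(¬T ∨ (F ∨ T))
  →1  ¬¬T ∧ ¬(F ∨ T)
  →2  T ∧ ¬(F ∨ T)
  →3  ¬(F ∨ T)
  →4  ¬F ∧ ¬T
  →5  T ∧ ¬T
  →6  ¬T
  →7  F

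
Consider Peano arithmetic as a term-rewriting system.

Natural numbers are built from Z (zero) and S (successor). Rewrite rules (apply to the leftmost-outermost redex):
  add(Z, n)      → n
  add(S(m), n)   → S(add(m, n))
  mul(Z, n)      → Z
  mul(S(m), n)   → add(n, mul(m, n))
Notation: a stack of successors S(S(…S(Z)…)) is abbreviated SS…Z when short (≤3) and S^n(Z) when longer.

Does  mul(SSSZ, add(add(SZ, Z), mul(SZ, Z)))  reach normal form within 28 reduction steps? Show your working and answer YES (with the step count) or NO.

  start: mul(SSSZ, add(add(SZ, Z), mul(SZ, Z)))
  step 1: add(add(add(SZ, Z), mul(SZ, Z)), mul(SSZ, add(add(SZ, Z), mul(SZ, Z))))
  step 2: add(add(S(add(Z, Z)), mul(SZ, Z)), mul(SSZ, add(add(SZ, Z), mul(SZ, Z))))
  step 3: add(S(add(add(Z, Z), mul(SZ, Z))), mul(SSZ, add(add(SZ, Z), mul(SZ, Z))))
  step 4: S(add(add(add(Z, Z), mul(SZ, Z)), mul(SSZ, add(add(SZ, Z), mul(SZ, Z)))))
  step 5: S(add(add(Z, mul(SZ, Z)), mul(SSZ, add(add(SZ, Z), mul(SZ, Z)))))
  step 6: S(add(mul(SZ, Z), mul(SSZ, add(add(SZ, Z), mul(SZ, Z)))))
  step 7: S(add(add(Z, mul(Z, Z)), mul(SSZ, add(add(SZ, Z), mul(SZ, Z)))))
  step 8: S(add(mul(Z, Z), mul(SSZ, add(add(SZ, Z), mul(SZ, Z)))))
  step 9: S(add(Z, mul(SSZ, add(add(SZ, Z), mul(SZ, Z)))))
  step 10: S(mul(SSZ, add(add(SZ, Z), mul(SZ, Z))))
  step 11: S(add(add(add(SZ, Z), mul(SZ, Z)), mul(SZ, add(add(SZ, Z), mul(SZ, Z)))))
  step 12: S(add(add(S(add(Z, Z)), mul(SZ, Z)), mul(SZ, add(add(SZ, Z), mul(SZ, Z)))))
  step 13: S(add(S(add(add(Z, Z), mul(SZ, Z))), mul(SZ, add(add(SZ, Z), mul(SZ, Z)))))
  step 14: S(S(add(add(add(Z, Z), mul(SZ, Z)), mul(SZ, add(add(SZ, Z), mul(SZ, Z))))))
  step 15: S(S(add(add(Z, mul(SZ, Z)), mul(SZ, add(add(SZ, Z), mul(SZ, Z))))))
  step 16: S(S(add(mul(SZ, Z), mul(SZ, add(add(SZ, Z), mul(SZ, Z))))))
  step 17: S(S(add(add(Z, mul(Z, Z)), mul(SZ, add(add(SZ, Z), mul(SZ, Z))))))
  step 18: S(S(add(mul(Z, Z), mul(SZ, add(add(SZ, Z), mul(SZ, Z))))))
  step 19: S(S(add(Z, mul(SZ, add(add(SZ, Z), mul(SZ, Z))))))
  step 20: S(S(mul(SZ, add(add(SZ, Z), mul(SZ, Z)))))
  step 21: S(S(add(add(add(SZ, Z), mul(SZ, Z)), mul(Z, add(add(SZ, Z), mul(SZ, Z))))))
  step 22: S(S(add(add(S(add(Z, Z)), mul(SZ, Z)), mul(Z, add(add(SZ, Z), mul(SZ, Z))))))
  step 23: S(S(add(S(add(add(Z, Z), mul(SZ, Z))), mul(Z, add(add(SZ, Z), mul(SZ, Z))))))
  step 24: S(S(S(add(add(add(Z, Z), mul(SZ, Z)), mul(Z, add(add(SZ, Z), mul(SZ, Z)))))))
  step 25: S(S(S(add(add(Z, mul(SZ, Z)), mul(Z, add(add(SZ, Z), mul(SZ, Z)))))))
  step 26: S(S(S(add(mul(SZ, Z), mul(Z, add(add(SZ, Z), mul(SZ, Z)))))))
  step 27: S(S(S(add(add(Z, mul(Z, Z)), mul(Z, add(add(SZ, Z), mul(SZ, Z)))))))
  step 28: S(S(S(add(mul(Z, Z), mul(Z, add(add(SZ, Z), mul(SZ, Z)))))))

Answer: NO — after 28 steps the term is S(S(S(add(mul(Z, Z), mul(Z, add(add(SZ, Z), mul(SZ, Z))))))), not yet normal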